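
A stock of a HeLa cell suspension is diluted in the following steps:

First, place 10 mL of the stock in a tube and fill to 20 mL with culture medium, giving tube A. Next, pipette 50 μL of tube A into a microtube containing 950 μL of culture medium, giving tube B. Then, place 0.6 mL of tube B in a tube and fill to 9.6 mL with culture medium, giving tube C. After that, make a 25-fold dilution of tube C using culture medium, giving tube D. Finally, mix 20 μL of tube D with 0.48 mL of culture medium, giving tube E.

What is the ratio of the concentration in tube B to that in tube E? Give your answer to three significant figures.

1.00 × 10^4

Step 1: 10 mL brought to 20 mL → factor 20/10 = 2
Step 2: 50 μL + 950 μL = 1000 μL total → factor 1000/50 = 20
Step 3: 0.6 mL brought to 9.6 mL → factor 9.6/0.6 = 16
Step 4: 25-fold → factor 25
Step 5: 20 μL + 0.48 mL = 500 μL total → factor 500/20 = 25
Dilution factor to tube B = 40; to tube E = 4 × 10^5
[tube B]/[tube E] = (factor to tube E)/(factor to tube B) = 4 × 10^5/40 = 1.00 × 10^4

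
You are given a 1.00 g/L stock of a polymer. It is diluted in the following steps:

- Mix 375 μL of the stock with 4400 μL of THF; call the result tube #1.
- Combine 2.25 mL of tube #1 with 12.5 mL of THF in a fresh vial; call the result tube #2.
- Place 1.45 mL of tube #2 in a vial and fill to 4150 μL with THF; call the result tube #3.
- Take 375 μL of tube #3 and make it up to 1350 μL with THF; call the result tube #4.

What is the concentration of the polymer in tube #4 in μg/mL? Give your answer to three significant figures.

Step 1: 375 μL + 4400 μL = 4775 μL total → factor 4775/375 = 12.733
Step 2: 2.25 mL + 12.5 mL = 14.75 mL total → factor 14.75/2.25 = 6.5556
Step 3: 1.45 mL brought to 4150 μL → factor 4.15/1.45 = 2.8621
Step 4: 375 μL brought to 1350 μL → factor 1350/375 = 3.6
Overall dilution factor = 12.733 × 6.5556 × 2.8621 × 3.6 = 860.07
Final = 1.00 g/L / 860.07 = 0.001163 g/L = 1.16 μg/mL

1.16 μg/mL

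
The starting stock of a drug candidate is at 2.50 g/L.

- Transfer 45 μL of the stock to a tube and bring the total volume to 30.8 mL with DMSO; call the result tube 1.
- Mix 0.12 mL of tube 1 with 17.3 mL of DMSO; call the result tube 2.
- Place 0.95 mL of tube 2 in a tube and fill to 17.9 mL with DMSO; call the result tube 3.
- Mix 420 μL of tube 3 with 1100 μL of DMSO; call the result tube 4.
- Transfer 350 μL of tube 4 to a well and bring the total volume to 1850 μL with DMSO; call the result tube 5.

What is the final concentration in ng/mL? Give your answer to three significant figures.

Step 1: 45 μL brought to 30.8 mL → factor 30800/45 = 684.44
Step 2: 0.12 mL + 17.3 mL = 17.42 mL total → factor 17.42/0.12 = 145.17
Step 3: 0.95 mL brought to 17.9 mL → factor 17.9/0.95 = 18.842
Step 4: 420 μL + 1100 μL = 1520 μL total → factor 1520/420 = 3.619
Step 5: 350 μL brought to 1850 μL → factor 1850/350 = 5.2857
Overall dilution factor = 684.44 × 145.17 × 18.842 × 3.619 × 5.2857 = 3.5812 × 10^7
Final = 2.50 g/L / 3.5812 × 10^7 = 6.981 × 10^-8 g/L = 0.0698 ng/mL

0.0698 ng/mL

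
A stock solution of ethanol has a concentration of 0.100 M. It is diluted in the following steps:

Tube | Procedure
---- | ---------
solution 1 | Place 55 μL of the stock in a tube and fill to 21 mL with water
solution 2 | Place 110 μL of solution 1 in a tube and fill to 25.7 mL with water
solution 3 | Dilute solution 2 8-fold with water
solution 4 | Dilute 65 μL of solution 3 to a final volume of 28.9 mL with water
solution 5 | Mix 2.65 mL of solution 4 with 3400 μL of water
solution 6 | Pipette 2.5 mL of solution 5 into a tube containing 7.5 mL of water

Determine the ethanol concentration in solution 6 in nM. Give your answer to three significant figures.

0.0345 nM

Step 1: 55 μL brought to 21 mL → factor 21000/55 = 381.82
Step 2: 110 μL brought to 25.7 mL → factor 25700/110 = 233.64
Step 3: 8-fold → factor 8
Step 4: 65 μL brought to 28.9 mL → factor 28900/65 = 444.62
Step 5: 2.65 mL + 3400 μL = 6.05 mL total → factor 6.05/2.65 = 2.283
Step 6: 2.5 mL + 7.5 mL = 10 mL total → factor 10/2.5 = 4
Overall dilution factor = 381.82 × 233.64 × 8 × 444.62 × 2.283 × 4 = 2.8976 × 10^9
Final = 0.100 M / 2.8976 × 10^9 = 3.451 × 10^-11 M = 0.0345 nM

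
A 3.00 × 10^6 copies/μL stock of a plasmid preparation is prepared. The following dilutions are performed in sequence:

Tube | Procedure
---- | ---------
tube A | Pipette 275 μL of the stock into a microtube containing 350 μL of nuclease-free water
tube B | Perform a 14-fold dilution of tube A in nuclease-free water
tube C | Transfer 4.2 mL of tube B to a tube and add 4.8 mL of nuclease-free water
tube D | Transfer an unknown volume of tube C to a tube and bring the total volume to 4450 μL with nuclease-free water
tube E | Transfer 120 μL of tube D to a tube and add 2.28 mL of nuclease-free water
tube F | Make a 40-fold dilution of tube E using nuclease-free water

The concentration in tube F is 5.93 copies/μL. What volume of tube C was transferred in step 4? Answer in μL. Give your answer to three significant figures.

Step 1: 275 μL + 350 μL = 625 μL total → factor 625/275 = 2.2727
Step 2: 14-fold → factor 14
Step 3: 4.2 mL + 4.8 mL = 9 mL total → factor 9/4.2 = 2.1429
Step 4: v brought to 4450 μL → factor = 4450 μL/v
Step 5: 120 μL + 2.28 mL = 2400 μL total → factor 2400/120 = 20
Step 6: 40-fold → factor 40
Product of known-step factors = 54545
Overall factor = 3.00 × 10^6 copies/μL / (5.93 copies/μL) = 5.059 × 10^5
Step-4 factor = 5.059 × 10^5 / 54545 = 9.2749
v = 4450 μL / 9.2749 = 480 μL

480 μL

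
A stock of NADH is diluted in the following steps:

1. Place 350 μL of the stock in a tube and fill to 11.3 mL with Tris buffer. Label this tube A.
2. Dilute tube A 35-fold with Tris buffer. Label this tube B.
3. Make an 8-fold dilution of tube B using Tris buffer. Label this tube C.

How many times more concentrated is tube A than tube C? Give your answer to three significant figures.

Step 1: 350 μL brought to 11.3 mL → factor 11300/350 = 32.286
Step 2: 35-fold → factor 35
Step 3: 8-fold → factor 8
Dilution factor to tube A = 32.286; to tube C = 9040
[tube A]/[tube C] = (factor to tube C)/(factor to tube A) = 9040/32.286 = 280

280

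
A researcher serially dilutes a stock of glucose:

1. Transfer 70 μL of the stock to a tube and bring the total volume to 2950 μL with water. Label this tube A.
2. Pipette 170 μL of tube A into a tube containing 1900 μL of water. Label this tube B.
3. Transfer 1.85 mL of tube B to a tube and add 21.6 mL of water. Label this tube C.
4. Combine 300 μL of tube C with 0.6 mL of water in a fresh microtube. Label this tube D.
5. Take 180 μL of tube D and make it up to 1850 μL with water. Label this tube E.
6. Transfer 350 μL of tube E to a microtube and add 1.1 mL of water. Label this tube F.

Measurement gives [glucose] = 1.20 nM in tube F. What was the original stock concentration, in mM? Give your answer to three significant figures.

Step 1: 70 μL brought to 2950 μL → factor 2950/70 = 42.143
Step 2: 170 μL + 1900 μL = 2070 μL total → factor 2070/170 = 12.176
Step 3: 1.85 mL + 21.6 mL = 23.45 mL total → factor 23.45/1.85 = 12.676
Step 4: 300 μL + 0.6 mL = 900 μL total → factor 900/300 = 3
Step 5: 180 μL brought to 1850 μL → factor 1850/180 = 10.278
Step 6: 350 μL + 1.1 mL = 1450 μL total → factor 1450/350 = 4.1429
Overall dilution factor = 42.143 × 12.176 × 12.676 × 3 × 10.278 × 4.1429 = 8.3088 × 10^5
Stock = 1.20 nM × 8.3088 × 10^5 = 9.971 × 10^5 nM = 0.997 mM

0.997 mM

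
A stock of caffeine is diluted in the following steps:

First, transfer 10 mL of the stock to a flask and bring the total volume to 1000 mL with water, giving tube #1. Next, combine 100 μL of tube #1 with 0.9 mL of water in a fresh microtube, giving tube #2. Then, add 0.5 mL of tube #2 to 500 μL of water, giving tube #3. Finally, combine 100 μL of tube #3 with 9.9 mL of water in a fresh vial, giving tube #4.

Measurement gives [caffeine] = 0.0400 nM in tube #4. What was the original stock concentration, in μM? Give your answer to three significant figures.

Step 1: 10 mL brought to 1000 mL → factor 1000/10 = 100
Step 2: 100 μL + 0.9 mL = 1000 μL total → factor 1000/100 = 10
Step 3: 0.5 mL + 500 μL = 1 mL total → factor 1/0.5 = 2
Step 4: 100 μL + 9.9 mL = 10000 μL total → factor 10000/100 = 100
Overall dilution factor = 100 × 10 × 2 × 100 = 2 × 10^5
Stock = 0.0400 nM × 2 × 10^5 = 8000 nM = 8.00 μM

8.00 μM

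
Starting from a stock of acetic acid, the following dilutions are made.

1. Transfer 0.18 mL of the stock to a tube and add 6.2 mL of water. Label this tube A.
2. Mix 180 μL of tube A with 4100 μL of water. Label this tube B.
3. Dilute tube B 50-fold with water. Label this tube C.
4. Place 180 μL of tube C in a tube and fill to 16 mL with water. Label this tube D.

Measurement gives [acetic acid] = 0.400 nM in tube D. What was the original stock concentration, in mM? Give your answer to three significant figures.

Step 1: 0.18 mL + 6.2 mL = 6.38 mL total → factor 6.38/0.18 = 35.444
Step 2: 180 μL + 4100 μL = 4280 μL total → factor 4280/180 = 23.778
Step 3: 50-fold → factor 50
Step 4: 180 μL brought to 16 mL → factor 16000/180 = 88.889
Overall dilution factor = 35.444 × 23.778 × 50 × 88.889 = 3.7457 × 10^6
Stock = 0.400 nM × 3.7457 × 10^6 = 1.498 × 10^6 nM = 1.50 mM

1.50 mM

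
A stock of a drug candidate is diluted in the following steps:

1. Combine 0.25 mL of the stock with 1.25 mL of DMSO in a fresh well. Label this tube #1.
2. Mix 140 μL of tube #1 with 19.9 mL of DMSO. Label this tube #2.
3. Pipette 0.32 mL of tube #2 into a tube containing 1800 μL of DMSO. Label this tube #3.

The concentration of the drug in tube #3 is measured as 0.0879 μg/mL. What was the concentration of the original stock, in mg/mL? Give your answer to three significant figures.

0.500 mg/mL

Step 1: 0.25 mL + 1.25 mL = 1.5 mL total → factor 1.5/0.25 = 6
Step 2: 140 μL + 19.9 mL = 20040 μL total → factor 20040/140 = 143.14
Step 3: 0.32 mL + 1800 μL = 2.12 mL total → factor 2.12/0.32 = 6.625
Overall dilution factor = 6 × 143.14 × 6.625 = 5689.9
Stock = 0.0879 μg/mL × 5689.9 = 500.1 μg/mL = 0.500 mg/mL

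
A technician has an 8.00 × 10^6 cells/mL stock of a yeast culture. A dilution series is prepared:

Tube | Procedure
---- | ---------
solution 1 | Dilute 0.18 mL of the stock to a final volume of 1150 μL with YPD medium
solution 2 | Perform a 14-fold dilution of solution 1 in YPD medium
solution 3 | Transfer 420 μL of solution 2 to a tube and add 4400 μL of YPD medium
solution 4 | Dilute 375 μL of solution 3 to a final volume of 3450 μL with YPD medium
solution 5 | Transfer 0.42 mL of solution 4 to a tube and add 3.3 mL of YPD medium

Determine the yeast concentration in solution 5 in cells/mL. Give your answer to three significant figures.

95.6 cells/mL

Step 1: 0.18 mL brought to 1150 μL → factor 1.15/0.18 = 6.3889
Step 2: 14-fold → factor 14
Step 3: 420 μL + 4400 μL = 4820 μL total → factor 4820/420 = 11.476
Step 4: 375 μL brought to 3450 μL → factor 3450/375 = 9.2
Step 5: 0.42 mL + 3.3 mL = 3.72 mL total → factor 3.72/0.42 = 8.8571
Overall dilution factor = 6.3889 × 14 × 11.476 × 9.2 × 8.8571 = 83644
Final = 8.00 × 10^6 cells/mL / 83644 = 95.6 cells/mL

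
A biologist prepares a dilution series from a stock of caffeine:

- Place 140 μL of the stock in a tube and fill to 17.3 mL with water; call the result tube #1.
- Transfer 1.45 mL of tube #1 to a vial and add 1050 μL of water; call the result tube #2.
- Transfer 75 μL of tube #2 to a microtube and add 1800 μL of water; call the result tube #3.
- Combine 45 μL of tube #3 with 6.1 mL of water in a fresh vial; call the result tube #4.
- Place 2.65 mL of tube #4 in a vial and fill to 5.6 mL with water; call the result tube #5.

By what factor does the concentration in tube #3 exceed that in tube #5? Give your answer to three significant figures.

Step 1: 140 μL brought to 17.3 mL → factor 17300/140 = 123.57
Step 2: 1.45 mL + 1050 μL = 2.5 mL total → factor 2.5/1.45 = 1.7241
Step 3: 75 μL + 1800 μL = 1875 μL total → factor 1875/75 = 25
Step 4: 45 μL + 6.1 mL = 6145 μL total → factor 6145/45 = 136.56
Step 5: 2.65 mL brought to 5.6 mL → factor 5.6/2.65 = 2.1132
Dilution factor to tube #3 = 5326.4; to tube #5 = 1.537 × 10^6
[tube #3]/[tube #5] = (factor to tube #5)/(factor to tube #3) = 1.537 × 10^6/5326.4 = 289

289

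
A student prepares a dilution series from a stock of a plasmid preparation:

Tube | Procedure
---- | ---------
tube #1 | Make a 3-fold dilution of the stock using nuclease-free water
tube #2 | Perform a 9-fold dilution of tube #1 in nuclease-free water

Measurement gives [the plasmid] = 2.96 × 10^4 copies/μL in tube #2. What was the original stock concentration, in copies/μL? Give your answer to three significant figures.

Step 1: 3-fold → factor 3
Step 2: 9-fold → factor 9
Overall dilution factor = 3 × 9 = 27
Stock = 2.96 × 10^4 copies/μL × 27 = 7.99 × 10^5 copies/μL

7.99 × 10^5 copies/μL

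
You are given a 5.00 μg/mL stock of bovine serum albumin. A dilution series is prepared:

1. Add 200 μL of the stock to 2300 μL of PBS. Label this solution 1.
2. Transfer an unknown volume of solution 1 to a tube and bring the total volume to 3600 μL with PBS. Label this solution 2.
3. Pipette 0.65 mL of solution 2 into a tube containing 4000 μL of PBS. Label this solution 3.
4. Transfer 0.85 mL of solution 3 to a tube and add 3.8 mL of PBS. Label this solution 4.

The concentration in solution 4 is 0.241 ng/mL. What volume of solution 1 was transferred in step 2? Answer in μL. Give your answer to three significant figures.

Step 1: 200 μL + 2300 μL = 2500 μL total → factor 2500/200 = 12.5
Step 2: v brought to 3600 μL → factor = 3600 μL/v
Step 3: 0.65 mL + 4000 μL = 4.65 mL total → factor 4.65/0.65 = 7.1538
Step 4: 0.85 mL + 3.8 mL = 4.65 mL total → factor 4.65/0.85 = 5.4706
Product of known-step factors = 489.2
Overall factor = 5.00 μg/mL / (0.241 ng/mL) = 20747
Step-2 factor = 20747 / 489.2 = 42.41
v = 3600 μL / 42.41 = 84.9 μL

84.9 μL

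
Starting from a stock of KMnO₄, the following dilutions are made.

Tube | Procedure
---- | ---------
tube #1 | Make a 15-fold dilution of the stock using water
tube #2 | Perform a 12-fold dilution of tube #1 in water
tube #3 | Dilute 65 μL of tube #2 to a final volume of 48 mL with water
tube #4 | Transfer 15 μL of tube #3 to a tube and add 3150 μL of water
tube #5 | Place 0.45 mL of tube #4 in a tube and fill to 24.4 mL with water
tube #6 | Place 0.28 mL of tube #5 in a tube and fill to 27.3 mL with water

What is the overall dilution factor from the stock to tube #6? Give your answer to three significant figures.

Step 1: 15-fold → factor 15
Step 2: 12-fold → factor 12
Step 3: 65 μL brought to 48 mL → factor 48000/65 = 738.46
Step 4: 15 μL + 3150 μL = 3165 μL total → factor 3165/15 = 211
Step 5: 0.45 mL brought to 24.4 mL → factor 24.4/0.45 = 54.222
Step 6: 0.28 mL brought to 27.3 mL → factor 27.3/0.28 = 97.5
Overall dilution factor = 15 × 12 × 738.46 × 211 × 54.222 × 97.5 = 1.4827 × 10^11

1.48 × 10^11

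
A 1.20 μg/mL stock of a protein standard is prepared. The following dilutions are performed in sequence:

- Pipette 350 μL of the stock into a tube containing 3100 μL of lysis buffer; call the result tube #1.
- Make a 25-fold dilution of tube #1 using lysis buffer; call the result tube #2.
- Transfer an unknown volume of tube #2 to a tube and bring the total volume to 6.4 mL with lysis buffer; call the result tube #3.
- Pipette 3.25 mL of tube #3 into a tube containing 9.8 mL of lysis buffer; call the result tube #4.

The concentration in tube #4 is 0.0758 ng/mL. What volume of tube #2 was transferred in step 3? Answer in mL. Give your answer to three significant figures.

Step 1: 350 μL + 3100 μL = 3450 μL total → factor 3450/350 = 9.8571
Step 2: 25-fold → factor 25
Step 3: v brought to 6.4 mL → factor = 6.4 mL/v
Step 4: 3.25 mL + 9.8 mL = 13.05 mL total → factor 13.05/3.25 = 4.0154
Product of known-step factors = 989.51
Overall factor = 1.20 μg/mL / (0.0758 ng/mL) = 15831
Step-3 factor = 15831 / 989.51 = 15.999
v = 6.4 mL / 15.999 = 0.400 mL

0.400 mL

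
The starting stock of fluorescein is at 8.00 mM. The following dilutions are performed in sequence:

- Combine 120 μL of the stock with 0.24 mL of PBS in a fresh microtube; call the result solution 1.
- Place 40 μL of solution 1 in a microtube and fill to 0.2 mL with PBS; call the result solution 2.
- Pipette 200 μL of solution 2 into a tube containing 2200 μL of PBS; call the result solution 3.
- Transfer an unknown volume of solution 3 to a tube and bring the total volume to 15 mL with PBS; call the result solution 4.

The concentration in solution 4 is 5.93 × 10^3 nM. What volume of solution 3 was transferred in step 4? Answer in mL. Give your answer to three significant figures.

Step 1: 120 μL + 0.24 mL = 360 μL total → factor 360/120 = 3
Step 2: 40 μL brought to 0.2 mL → factor 200/40 = 5
Step 3: 200 μL + 2200 μL = 2400 μL total → factor 2400/200 = 12
Step 4: v brought to 15 mL → factor = 15 mL/v
Product of known-step factors = 180
Overall factor = 8.00 mM / (5.93 × 10^3 nM) = 1349.1
Step-4 factor = 1349.1 / 180 = 7.4948
v = 15 mL / 7.4948 = 2.00 mL

2.00 mL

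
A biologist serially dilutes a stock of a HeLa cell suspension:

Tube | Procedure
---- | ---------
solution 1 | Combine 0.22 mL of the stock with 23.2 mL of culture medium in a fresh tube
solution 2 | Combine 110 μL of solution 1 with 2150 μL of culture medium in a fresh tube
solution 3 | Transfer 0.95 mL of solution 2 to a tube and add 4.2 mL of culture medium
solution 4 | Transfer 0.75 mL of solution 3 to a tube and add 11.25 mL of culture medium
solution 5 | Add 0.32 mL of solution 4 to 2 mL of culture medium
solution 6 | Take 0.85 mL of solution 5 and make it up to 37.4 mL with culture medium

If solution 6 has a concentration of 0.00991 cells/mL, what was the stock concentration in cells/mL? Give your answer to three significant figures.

6.00 × 10^5 cells/mL

Step 1: 0.22 mL + 23.2 mL = 23.42 mL total → factor 23.42/0.22 = 106.45
Step 2: 110 μL + 2150 μL = 2260 μL total → factor 2260/110 = 20.545
Step 3: 0.95 mL + 4.2 mL = 5.15 mL total → factor 5.15/0.95 = 5.4211
Step 4: 0.75 mL + 11.25 mL = 12 mL total → factor 12/0.75 = 16
Step 5: 0.32 mL + 2 mL = 2.32 mL total → factor 2.32/0.32 = 7.25
Step 6: 0.85 mL brought to 37.4 mL → factor 37.4/0.85 = 44
Overall dilution factor = 106.45 × 20.545 × 5.4211 × 16 × 7.25 × 44 = 6.0517 × 10^7
Stock = 0.00991 cells/mL × 6.0517 × 10^7 = 6.00 × 10^5 cells/mL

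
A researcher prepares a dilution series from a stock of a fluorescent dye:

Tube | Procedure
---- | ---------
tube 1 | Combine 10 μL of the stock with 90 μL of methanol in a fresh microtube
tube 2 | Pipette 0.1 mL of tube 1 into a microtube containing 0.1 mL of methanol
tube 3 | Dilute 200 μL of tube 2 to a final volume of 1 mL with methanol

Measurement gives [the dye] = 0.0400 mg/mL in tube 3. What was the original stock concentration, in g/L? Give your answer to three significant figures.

Step 1: 10 μL + 90 μL = 100 μL total → factor 100/10 = 10
Step 2: 0.1 mL + 0.1 mL = 0.2 mL total → factor 0.2/0.1 = 2
Step 3: 200 μL brought to 1 mL → factor 1000/200 = 5
Overall dilution factor = 10 × 2 × 5 = 100
Stock = 0.0400 mg/mL × 100 = 4.000 mg/mL = 4.00 g/L

4.00 g/L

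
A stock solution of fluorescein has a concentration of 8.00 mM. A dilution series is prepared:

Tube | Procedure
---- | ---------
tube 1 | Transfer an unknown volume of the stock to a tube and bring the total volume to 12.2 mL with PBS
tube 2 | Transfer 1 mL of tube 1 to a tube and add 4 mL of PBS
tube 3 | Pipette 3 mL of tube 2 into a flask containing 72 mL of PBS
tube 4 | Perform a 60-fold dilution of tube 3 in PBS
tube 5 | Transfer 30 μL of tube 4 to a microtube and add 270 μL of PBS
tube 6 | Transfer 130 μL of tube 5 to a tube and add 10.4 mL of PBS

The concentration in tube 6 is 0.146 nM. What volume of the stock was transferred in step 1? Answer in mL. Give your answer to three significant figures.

Step 1: v brought to 12.2 mL → factor = 12.2 mL/v
Step 2: 1 mL + 4 mL = 5 mL total → factor 5/1 = 5
Step 3: 3 mL + 72 mL = 75 mL total → factor 75/3 = 25
Step 4: 60-fold → factor 60
Step 5: 30 μL + 270 μL = 300 μL total → factor 300/30 = 10
Step 6: 130 μL + 10.4 mL = 10530 μL total → factor 10530/130 = 81
Product of known-step factors = 6.075 × 10^6
Overall factor = 8.00 mM / (0.146 nM) = 5.4795 × 10^7
Step-1 factor = 5.4795 × 10^7 / 6.075 × 10^6 = 9.0197
v = 12.2 mL / 9.0197 = 1.35 mL

1.35 mL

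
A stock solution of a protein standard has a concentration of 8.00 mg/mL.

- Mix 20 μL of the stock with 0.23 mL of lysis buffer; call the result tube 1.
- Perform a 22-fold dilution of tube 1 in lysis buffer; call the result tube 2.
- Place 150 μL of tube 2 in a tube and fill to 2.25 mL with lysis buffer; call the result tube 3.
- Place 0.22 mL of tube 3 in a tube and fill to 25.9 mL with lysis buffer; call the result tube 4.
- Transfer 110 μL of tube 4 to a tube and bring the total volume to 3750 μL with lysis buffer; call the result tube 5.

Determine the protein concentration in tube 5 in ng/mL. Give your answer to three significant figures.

Step 1: 20 μL + 0.23 mL = 250 μL total → factor 250/20 = 12.5
Step 2: 22-fold → factor 22
Step 3: 150 μL brought to 2.25 mL → factor 2250/150 = 15
Step 4: 0.22 mL brought to 25.9 mL → factor 25.9/0.22 = 117.73
Step 5: 110 μL brought to 3750 μL → factor 3750/110 = 34.091
Overall dilution factor = 12.5 × 22 × 15 × 117.73 × 34.091 = 1.6555 × 10^7
Final = 8.00 mg/mL / 1.6555 × 10^7 = 4.832 × 10^-7 mg/mL = 0.483 ng/mL

0.483 ng/mL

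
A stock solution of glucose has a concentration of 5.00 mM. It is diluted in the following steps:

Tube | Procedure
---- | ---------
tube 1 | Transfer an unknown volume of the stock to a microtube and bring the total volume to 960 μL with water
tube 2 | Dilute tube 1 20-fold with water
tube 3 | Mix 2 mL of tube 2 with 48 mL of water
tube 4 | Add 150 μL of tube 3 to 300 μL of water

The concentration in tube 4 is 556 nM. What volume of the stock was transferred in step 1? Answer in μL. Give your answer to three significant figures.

160 μL

Step 1: v brought to 960 μL → factor = 960 μL/v
Step 2: 20-fold → factor 20
Step 3: 2 mL + 48 mL = 50 mL total → factor 50/2 = 25
Step 4: 150 μL + 300 μL = 450 μL total → factor 450/150 = 3
Product of known-step factors = 1500
Overall factor = 5.00 mM / (556 nM) = 8992.8
Step-1 factor = 8992.8 / 1500 = 5.9952
v = 960 μL / 5.9952 = 160 μL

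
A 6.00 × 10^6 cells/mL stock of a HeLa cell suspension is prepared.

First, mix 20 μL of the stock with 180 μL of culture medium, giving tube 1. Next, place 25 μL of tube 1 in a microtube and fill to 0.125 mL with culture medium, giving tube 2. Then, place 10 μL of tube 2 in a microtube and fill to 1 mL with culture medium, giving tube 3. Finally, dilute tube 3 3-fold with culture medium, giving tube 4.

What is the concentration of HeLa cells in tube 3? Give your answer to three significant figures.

1.20 × 10^3 cells/mL

Step 1: 20 μL + 180 μL = 200 μL total → factor 200/20 = 10
Step 2: 25 μL brought to 0.125 mL → factor 125/25 = 5
Step 3: 10 μL brought to 1 mL → factor 1000/10 = 100
Dilution factor through tube 3 = 10 × 5 × 100 = 5000
[tube 3] = 6.00 × 10^6 cells/mL / 5000 = 1.20 × 10^3 cells/mL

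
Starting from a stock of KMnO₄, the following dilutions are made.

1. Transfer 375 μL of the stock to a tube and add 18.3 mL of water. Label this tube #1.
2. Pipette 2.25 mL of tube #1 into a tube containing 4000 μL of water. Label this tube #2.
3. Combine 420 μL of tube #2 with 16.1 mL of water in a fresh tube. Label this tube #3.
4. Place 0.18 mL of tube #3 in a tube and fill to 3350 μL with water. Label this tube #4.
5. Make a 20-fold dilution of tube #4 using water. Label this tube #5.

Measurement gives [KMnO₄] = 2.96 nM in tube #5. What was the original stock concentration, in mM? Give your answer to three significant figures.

5.99 mM

Step 1: 375 μL + 18.3 mL = 18675 μL total → factor 18675/375 = 49.8
Step 2: 2.25 mL + 4000 μL = 6.25 mL total → factor 6.25/2.25 = 2.7778
Step 3: 420 μL + 16.1 mL = 16520 μL total → factor 16520/420 = 39.333
Step 4: 0.18 mL brought to 3350 μL → factor 3.35/0.18 = 18.611
Step 5: 20-fold → factor 20
Overall dilution factor = 49.8 × 2.7778 × 39.333 × 18.611 × 20 = 2.0253 × 10^6
Stock = 2.96 nM × 2.0253 × 10^6 = 5.995 × 10^6 nM = 5.99 mM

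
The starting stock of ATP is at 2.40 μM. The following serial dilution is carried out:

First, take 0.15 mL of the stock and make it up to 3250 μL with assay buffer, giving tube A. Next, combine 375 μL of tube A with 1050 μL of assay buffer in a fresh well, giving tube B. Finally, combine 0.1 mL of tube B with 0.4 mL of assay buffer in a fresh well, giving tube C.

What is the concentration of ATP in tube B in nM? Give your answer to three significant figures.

Step 1: 0.15 mL brought to 3250 μL → factor 3.25/0.15 = 21.667
Step 2: 375 μL + 1050 μL = 1425 μL total → factor 1425/375 = 3.8
Dilution factor through tube B = 21.667 × 3.8 = 82.333
[tube B] = 2.40 μM / 82.333 = 0.02915 μM = 29.1 nM

29.1 nM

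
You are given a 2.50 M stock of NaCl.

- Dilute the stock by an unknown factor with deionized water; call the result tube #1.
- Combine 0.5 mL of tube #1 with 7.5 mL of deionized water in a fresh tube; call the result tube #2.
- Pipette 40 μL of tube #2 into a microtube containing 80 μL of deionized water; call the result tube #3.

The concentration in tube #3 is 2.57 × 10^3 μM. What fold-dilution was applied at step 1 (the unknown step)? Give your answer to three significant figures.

20.3-fold

Step 1: unknown factor x
Step 2: 0.5 mL + 7.5 mL = 8 mL total → factor 8/0.5 = 16
Step 3: 40 μL + 80 μL = 120 μL total → factor 120/40 = 3
Product of known-step factors = 48
Overall factor = 2.50 M / (2.57 × 10^3 μM) = 972.76
x = 972.76 / 48 = 20.3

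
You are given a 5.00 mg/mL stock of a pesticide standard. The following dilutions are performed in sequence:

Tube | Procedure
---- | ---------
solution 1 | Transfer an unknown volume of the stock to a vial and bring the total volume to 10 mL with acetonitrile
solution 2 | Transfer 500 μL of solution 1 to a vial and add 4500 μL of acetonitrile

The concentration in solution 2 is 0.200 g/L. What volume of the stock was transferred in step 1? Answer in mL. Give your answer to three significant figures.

Step 1: v brought to 10 mL → factor = 10 mL/v
Step 2: 500 μL + 4500 μL = 5000 μL total → factor 5000/500 = 10
Product of known-step factors = 10
Overall factor = 5.00 mg/mL / (0.200 g/L) = 25
Step-1 factor = 25 / 10 = 2.5
v = 10 mL / 2.5 = 4.00 mL

4.00 mL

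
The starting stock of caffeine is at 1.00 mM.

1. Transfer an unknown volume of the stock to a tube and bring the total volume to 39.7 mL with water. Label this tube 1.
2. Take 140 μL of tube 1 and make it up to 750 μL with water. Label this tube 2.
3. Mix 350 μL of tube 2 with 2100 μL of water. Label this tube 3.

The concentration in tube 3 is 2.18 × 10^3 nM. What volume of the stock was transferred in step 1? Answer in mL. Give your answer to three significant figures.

Step 1: v brought to 39.7 mL → factor = 39.7 mL/v
Step 2: 140 μL brought to 750 μL → factor 750/140 = 5.3571
Step 3: 350 μL + 2100 μL = 2450 μL total → factor 2450/350 = 7
Product of known-step factors = 37.5
Overall factor = 1.00 mM / (2.18 × 10^3 nM) = 458.72
Step-1 factor = 458.72 / 37.5 = 12.232
v = 39.7 mL / 12.232 = 3.25 mL

3.25 mL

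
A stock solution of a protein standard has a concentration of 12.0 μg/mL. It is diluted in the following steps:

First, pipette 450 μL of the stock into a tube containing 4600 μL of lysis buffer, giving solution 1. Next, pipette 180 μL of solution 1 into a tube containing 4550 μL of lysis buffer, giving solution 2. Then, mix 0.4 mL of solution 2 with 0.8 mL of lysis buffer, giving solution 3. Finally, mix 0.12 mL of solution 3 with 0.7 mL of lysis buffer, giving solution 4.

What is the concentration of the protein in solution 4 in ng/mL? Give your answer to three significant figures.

1.98 ng/mL

Step 1: 450 μL + 4600 μL = 5050 μL total → factor 5050/450 = 11.222
Step 2: 180 μL + 4550 μL = 4730 μL total → factor 4730/180 = 26.278
Step 3: 0.4 mL + 0.8 mL = 1.2 mL total → factor 1.2/0.4 = 3
Step 4: 0.12 mL + 0.7 mL = 0.82 mL total → factor 0.82/0.12 = 6.8333
Overall dilution factor = 11.222 × 26.278 × 3 × 6.8333 = 6045.3
Final = 12.0 μg/mL / 6045.3 = 0.001985 μg/mL = 1.98 ng/mL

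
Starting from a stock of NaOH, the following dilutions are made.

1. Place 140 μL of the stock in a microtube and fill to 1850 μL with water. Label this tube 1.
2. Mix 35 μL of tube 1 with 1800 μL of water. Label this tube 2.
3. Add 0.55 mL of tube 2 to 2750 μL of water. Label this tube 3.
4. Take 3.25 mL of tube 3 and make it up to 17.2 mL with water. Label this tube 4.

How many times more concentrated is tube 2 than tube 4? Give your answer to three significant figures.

Step 1: 140 μL brought to 1850 μL → factor 1850/140 = 13.214
Step 2: 35 μL + 1800 μL = 1835 μL total → factor 1835/35 = 52.429
Step 3: 0.55 mL + 2750 μL = 3.3 mL total → factor 3.3/0.55 = 6
Step 4: 3.25 mL brought to 17.2 mL → factor 17.2/3.25 = 5.2923
Dilution factor to tube 2 = 692.81; to tube 4 = 21999
[tube 2]/[tube 4] = (factor to tube 4)/(factor to tube 2) = 21999/692.81 = 31.8

31.8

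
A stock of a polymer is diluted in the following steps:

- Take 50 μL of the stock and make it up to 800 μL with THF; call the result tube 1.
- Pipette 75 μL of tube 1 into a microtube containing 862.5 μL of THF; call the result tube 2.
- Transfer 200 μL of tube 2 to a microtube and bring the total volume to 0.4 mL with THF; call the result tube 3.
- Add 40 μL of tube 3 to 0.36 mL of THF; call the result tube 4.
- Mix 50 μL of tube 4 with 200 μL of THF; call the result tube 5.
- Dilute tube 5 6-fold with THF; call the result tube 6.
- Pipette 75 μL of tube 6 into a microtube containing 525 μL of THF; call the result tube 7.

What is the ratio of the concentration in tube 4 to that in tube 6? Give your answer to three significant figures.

30.0

Step 1: 50 μL brought to 800 μL → factor 800/50 = 16
Step 2: 75 μL + 862.5 μL = 937.5 μL total → factor 937.5/75 = 12.5
Step 3: 200 μL brought to 0.4 mL → factor 400/200 = 2
Step 4: 40 μL + 0.36 mL = 400 μL total → factor 400/40 = 10
Step 5: 50 μL + 200 μL = 250 μL total → factor 250/50 = 5
Step 6: 6-fold → factor 6
Dilution factor to tube 4 = 4000; to tube 6 = 1.2 × 10^5
[tube 4]/[tube 6] = (factor to tube 6)/(factor to tube 4) = 1.2 × 10^5/4000 = 30.0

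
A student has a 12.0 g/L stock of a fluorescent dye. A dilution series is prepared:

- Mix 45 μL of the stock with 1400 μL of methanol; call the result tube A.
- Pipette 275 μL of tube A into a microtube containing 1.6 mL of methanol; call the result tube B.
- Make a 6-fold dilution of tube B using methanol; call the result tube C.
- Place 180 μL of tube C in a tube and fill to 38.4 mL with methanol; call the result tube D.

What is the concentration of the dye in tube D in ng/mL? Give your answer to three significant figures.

Step 1: 45 μL + 1400 μL = 1445 μL total → factor 1445/45 = 32.111
Step 2: 275 μL + 1.6 mL = 1875 μL total → factor 1875/275 = 6.8182
Step 3: 6-fold → factor 6
Step 4: 180 μL brought to 38.4 mL → factor 38400/180 = 213.33
Overall dilution factor = 32.111 × 6.8182 × 6 × 213.33 = 2.8024 × 10^5
Final = 12.0 g/L / 2.8024 × 10^5 = 4.282 × 10^-5 g/L = 42.8 ng/mL

42.8 ng/mL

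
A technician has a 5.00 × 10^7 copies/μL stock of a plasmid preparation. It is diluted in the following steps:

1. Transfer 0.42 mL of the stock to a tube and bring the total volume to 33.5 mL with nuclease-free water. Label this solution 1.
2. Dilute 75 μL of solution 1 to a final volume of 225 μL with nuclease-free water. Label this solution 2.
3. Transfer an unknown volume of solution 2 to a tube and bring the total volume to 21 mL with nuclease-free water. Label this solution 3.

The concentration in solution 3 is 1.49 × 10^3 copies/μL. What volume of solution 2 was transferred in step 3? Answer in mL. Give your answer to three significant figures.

Step 1: 0.42 mL brought to 33.5 mL → factor 33.5/0.42 = 79.762
Step 2: 75 μL brought to 225 μL → factor 225/75 = 3
Step 3: v brought to 21 mL → factor = 21 mL/v
Product of known-step factors = 239.29
Overall factor = 5.00 × 10^7 copies/μL / (1.49 × 10^3 copies/μL) = 33557
Step-3 factor = 33557 / 239.29 = 140.24
v = 21 mL / 140.24 = 0.150 mL

0.150 mL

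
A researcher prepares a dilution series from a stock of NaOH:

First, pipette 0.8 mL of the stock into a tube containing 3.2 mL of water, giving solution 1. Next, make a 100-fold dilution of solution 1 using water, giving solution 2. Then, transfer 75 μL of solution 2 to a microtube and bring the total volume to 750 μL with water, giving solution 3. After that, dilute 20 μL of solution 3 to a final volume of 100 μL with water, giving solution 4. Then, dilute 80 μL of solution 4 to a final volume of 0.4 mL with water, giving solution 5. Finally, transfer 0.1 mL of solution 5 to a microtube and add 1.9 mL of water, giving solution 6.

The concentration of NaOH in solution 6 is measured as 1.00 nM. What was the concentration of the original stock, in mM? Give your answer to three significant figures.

2.50 mM

Step 1: 0.8 mL + 3.2 mL = 4 mL total → factor 4/0.8 = 5
Step 2: 100-fold → factor 100
Step 3: 75 μL brought to 750 μL → factor 750/75 = 10
Step 4: 20 μL brought to 100 μL → factor 100/20 = 5
Step 5: 80 μL brought to 0.4 mL → factor 400/80 = 5
Step 6: 0.1 mL + 1.9 mL = 2 mL total → factor 2/0.1 = 20
Overall dilution factor = 5 × 100 × 10 × 5 × 5 × 20 = 2.5 × 10^6
Stock = 1.00 nM × 2.5 × 10^6 = 2.500 × 10^6 nM = 2.50 mM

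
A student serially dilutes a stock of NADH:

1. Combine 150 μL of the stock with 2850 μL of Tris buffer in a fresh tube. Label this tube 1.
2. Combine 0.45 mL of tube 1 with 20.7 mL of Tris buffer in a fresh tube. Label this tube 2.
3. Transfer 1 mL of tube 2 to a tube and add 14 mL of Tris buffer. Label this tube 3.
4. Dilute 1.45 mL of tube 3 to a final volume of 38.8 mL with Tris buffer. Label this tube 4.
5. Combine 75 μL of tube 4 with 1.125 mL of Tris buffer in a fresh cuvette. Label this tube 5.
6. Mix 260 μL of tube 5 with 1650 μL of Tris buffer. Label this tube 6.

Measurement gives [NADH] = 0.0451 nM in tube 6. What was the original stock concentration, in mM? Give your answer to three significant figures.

Step 1: 150 μL + 2850 μL = 3000 μL total → factor 3000/150 = 20
Step 2: 0.45 mL + 20.7 mL = 21.15 mL total → factor 21.15/0.45 = 47
Step 3: 1 mL + 14 mL = 15 mL total → factor 15/1 = 15
Step 4: 1.45 mL brought to 38.8 mL → factor 38.8/1.45 = 26.759
Step 5: 75 μL + 1.125 mL = 1200 μL total → factor 1200/75 = 16
Step 6: 260 μL + 1650 μL = 1910 μL total → factor 1910/260 = 7.3462
Overall dilution factor = 20 × 47 × 15 × 26.759 × 16 × 7.3462 = 4.4347 × 10^7
Stock = 0.0451 nM × 4.4347 × 10^7 = 2.000 × 10^6 nM = 2.00 mM

2.00 mM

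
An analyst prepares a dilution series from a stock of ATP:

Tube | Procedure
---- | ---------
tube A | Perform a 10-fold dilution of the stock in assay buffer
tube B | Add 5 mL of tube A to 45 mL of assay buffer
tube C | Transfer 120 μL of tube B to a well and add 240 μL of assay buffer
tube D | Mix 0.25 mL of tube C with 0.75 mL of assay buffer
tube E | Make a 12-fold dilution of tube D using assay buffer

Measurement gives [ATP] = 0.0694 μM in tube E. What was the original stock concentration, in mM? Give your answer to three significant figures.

0.999 mM

Step 1: 10-fold → factor 10
Step 2: 5 mL + 45 mL = 50 mL total → factor 50/5 = 10
Step 3: 120 μL + 240 μL = 360 μL total → factor 360/120 = 3
Step 4: 0.25 mL + 0.75 mL = 1 mL total → factor 1/0.25 = 4
Step 5: 12-fold → factor 12
Overall dilution factor = 10 × 10 × 3 × 4 × 12 = 14400
Stock = 0.0694 μM × 14400 = 999.4 μM = 0.999 mM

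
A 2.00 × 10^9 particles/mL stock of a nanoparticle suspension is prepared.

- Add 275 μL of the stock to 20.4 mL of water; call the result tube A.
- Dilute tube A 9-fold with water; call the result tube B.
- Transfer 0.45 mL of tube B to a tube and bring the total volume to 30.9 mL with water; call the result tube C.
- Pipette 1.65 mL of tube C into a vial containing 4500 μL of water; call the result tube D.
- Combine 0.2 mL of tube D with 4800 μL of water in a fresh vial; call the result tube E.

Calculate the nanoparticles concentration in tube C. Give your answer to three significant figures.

Step 1: 275 μL + 20.4 mL = 20675 μL total → factor 20675/275 = 75.182
Step 2: 9-fold → factor 9
Step 3: 0.45 mL brought to 30.9 mL → factor 30.9/0.45 = 68.667
Dilution factor through tube C = 75.182 × 9 × 68.667 = 46462
[tube C] = 2.00 × 10^9 particles/mL / 46462 = 4.30 × 10^4 particles/mL

4.30 × 10^4 particles/mL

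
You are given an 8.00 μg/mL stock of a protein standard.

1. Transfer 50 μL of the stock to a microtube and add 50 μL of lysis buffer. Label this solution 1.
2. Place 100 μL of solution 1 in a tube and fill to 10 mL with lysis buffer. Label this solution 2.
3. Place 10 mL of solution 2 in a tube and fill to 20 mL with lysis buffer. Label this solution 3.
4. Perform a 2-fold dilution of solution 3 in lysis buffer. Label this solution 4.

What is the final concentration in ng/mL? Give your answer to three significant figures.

Step 1: 50 μL + 50 μL = 100 μL total → factor 100/50 = 2
Step 2: 100 μL brought to 10 mL → factor 10000/100 = 100
Step 3: 10 mL brought to 20 mL → factor 20/10 = 2
Step 4: 2-fold → factor 2
Overall dilution factor = 2 × 100 × 2 × 2 = 800
Final = 8.00 μg/mL / 800 = 0.01000 μg/mL = 10.0 ng/mL

10.0 ng/mL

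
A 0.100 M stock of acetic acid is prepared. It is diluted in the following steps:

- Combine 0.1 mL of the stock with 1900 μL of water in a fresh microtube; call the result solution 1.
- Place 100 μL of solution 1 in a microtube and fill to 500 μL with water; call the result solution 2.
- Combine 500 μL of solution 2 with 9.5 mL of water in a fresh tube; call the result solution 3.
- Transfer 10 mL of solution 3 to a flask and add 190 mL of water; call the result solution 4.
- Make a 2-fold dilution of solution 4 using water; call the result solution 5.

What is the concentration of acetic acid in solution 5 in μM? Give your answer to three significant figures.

Step 1: 0.1 mL + 1900 μL = 2 mL total → factor 2/0.1 = 20
Step 2: 100 μL brought to 500 μL → factor 500/100 = 5
Step 3: 500 μL + 9.5 mL = 10000 μL total → factor 10000/500 = 20
Step 4: 10 mL + 190 mL = 200 mL total → factor 200/10 = 20
Step 5: 2-fold → factor 2
Overall dilution factor = 20 × 5 × 20 × 20 × 2 = 80000
Final = 0.100 M / 80000 = 1.250 × 10^-6 M = 1.25 μM

1.25 μM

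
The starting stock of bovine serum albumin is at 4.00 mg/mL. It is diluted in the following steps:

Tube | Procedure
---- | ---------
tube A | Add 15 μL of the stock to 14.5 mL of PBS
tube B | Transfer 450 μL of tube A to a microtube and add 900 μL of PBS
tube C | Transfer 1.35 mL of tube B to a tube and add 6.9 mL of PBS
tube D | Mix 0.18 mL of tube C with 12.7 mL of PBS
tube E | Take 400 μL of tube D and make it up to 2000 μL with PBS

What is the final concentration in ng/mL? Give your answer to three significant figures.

Step 1: 15 μL + 14.5 mL = 14515 μL total → factor 14515/15 = 967.67
Step 2: 450 μL + 900 μL = 1350 μL total → factor 1350/450 = 3
Step 3: 1.35 mL + 6.9 mL = 8.25 mL total → factor 8.25/1.35 = 6.1111
Step 4: 0.18 mL + 12.7 mL = 12.88 mL total → factor 12.88/0.18 = 71.556
Step 5: 400 μL brought to 2000 μL → factor 2000/400 = 5
Overall dilution factor = 967.67 × 3 × 6.1111 × 71.556 × 5 = 6.3472 × 10^6
Final = 4.00 mg/mL / 6.3472 × 10^6 = 6.302 × 10^-7 mg/mL = 0.630 ng/mL

0.630 ng/mL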